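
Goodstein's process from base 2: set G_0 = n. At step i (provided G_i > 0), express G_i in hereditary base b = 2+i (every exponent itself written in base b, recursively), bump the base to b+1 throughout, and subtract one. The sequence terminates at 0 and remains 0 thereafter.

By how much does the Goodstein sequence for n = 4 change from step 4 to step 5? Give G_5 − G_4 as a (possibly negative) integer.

[0] 4 ≡ 2^2 (base 2). Lift 3: 27. −1: 26.
[1] 26 ≡ 2·3^2 + 2·3 + 2 (base 3). Lift 4: 42. −1: 41.
[2] 41 ≡ 2·4^2 + 2·4 + 1 (base 4). Lift 5: 61. −1: 60.
[3] 60 ≡ 2·5^2 + 2·5 (base 5). Lift 6: 84. −1: 83.
[4] 83 ≡ 2·6^2 + 6 + 5 (base 6). Lift 7: 110. −1: 109.

26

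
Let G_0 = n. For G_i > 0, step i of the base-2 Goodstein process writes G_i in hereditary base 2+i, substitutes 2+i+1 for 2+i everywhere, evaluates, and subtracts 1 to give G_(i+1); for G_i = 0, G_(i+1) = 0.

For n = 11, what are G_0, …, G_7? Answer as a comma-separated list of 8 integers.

G_0 = 11. HB_2(11) = 2^(2 + 1) + 2 + 1. Bump = 85. G_1 = 84.
G_1 = 84. HB_3(84) = 3^(3 + 1) + 3. Bump = 1028. G_2 = 1027.
G_2 = 1027. HB_4(1027) = 4^(4 + 1) + 3. Bump = 15628. G_3 = 15627.
G_3 = 15627. HB_5(15627) = 5^(5 + 1) + 2. Bump = 279938. G_4 = 279937.
G_4 = 279937. HB_6(279937) = 6^(6 + 1) + 1. Bump = 5764802. G_5 = 5764801.
G_5 = 5764801. HB_7(5764801) = 7^(7 + 1). Bump = 134217728. G_6 = 134217727.
G_6 = 134217727. HB_8(134217727) = 7·8^8 + 7·8^7 + 7·8^6 + 7·8^5 + 7·8^4 + 7·8^3 + 7·8^2 + 7·8 + 7. Bump = 2749609303. G_7 = 2749609302.

11, 84, 1027, 15627, 279937, 5764801, 134217727, 2749609302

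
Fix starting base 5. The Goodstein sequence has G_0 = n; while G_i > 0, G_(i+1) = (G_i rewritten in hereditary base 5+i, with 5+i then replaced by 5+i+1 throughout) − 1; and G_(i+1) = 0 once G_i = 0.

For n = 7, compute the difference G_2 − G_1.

0

i=0: 7 = 5 + 2 (b=5); 5→6: 6 + 2 = 8; 8−1 = 7
i=1: 7 = 6 + 1 (b=6); 6→7: 7 + 1 = 8; 8−1 = 7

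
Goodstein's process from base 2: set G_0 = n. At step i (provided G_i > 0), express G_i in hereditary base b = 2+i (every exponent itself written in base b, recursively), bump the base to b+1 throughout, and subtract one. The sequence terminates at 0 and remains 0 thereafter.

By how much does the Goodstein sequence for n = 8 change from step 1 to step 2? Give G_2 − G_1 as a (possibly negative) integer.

(0) 8|_2 = 2^(2 + 1) ↦ 3^(3 + 1)|_3 = 81 ⇒ 80
(1) 80|_3 = 2·3^3 + 2·3^2 + 2·3 + 2 ↦ 2·4^4 + 2·4^2 + 2·4 + 2|_4 = 554 ⇒ 553

473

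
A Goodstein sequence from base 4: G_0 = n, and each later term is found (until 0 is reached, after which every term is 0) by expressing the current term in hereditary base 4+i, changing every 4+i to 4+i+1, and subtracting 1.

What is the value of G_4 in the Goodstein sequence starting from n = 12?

G_0=12  [base 4] 3·4  →[4↦5]→  3·5 = 15  −1 ⇒ G_1=14
G_1=14  [base 5] 2·5 + 4  →[5↦6]→  2·6 + 4 = 16  −1 ⇒ G_2=15
G_2=15  [base 6] 2·6 + 3  →[6↦7]→  2·7 + 3 = 17  −1 ⇒ G_3=16
G_3=16  [base 7] 2·7 + 2  →[7↦8]→  2·8 + 2 = 18  −1 ⇒ G_4=17
G_4=17  [base 8] 2·8 + 1  →[8↦9]→  2·9 + 1 = 19  −1 ⇒ G_5=18

17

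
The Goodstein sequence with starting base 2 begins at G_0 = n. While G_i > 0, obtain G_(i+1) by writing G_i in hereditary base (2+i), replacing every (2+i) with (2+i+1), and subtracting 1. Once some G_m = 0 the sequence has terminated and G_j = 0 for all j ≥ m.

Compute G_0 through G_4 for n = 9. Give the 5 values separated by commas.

9, 81, 1023, 9842, 140743

G_0 = 9. HB_2(9) = 2^(2 + 1) + 1. Bump = 82. G_1 = 81.
G_1 = 81. HB_3(81) = 3^(3 + 1). Bump = 1024. G_2 = 1023.
G_2 = 1023. HB_4(1023) = 3·4^4 + 3·4^3 + 3·4^2 + 3·4 + 3. Bump = 9843. G_3 = 9842.
G_3 = 9842. HB_5(9842) = 3·5^5 + 3·5^3 + 3·5^2 + 3·5 + 2. Bump = 140744. G_4 = 140743.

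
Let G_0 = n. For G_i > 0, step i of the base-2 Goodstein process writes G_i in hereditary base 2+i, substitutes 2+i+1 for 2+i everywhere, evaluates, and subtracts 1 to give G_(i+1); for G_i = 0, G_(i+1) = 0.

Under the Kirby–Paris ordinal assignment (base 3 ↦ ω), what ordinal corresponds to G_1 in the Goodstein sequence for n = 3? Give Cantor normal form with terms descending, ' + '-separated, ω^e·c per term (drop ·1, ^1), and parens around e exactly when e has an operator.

ω

[0] 3 ≡ 2 + 1 (base 2). Lift 3: 4. −1: 3.
[1] 3 ≡ 3 (base 3). Lift 4: 4. −1: 3.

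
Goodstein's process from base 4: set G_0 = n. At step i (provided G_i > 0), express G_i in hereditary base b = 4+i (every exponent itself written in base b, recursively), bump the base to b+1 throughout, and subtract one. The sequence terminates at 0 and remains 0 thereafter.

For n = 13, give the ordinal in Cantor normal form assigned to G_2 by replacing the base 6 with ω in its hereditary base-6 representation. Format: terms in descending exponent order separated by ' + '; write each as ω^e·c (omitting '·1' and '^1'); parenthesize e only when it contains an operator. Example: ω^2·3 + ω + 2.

base 4: 13 = 3·4 + 1; at 5: 3·5 + 1 = 16; next = 15
base 5: 15 = 3·5; at 6: 3·6 = 18; next = 17
base 6: 17 = 2·6 + 5; at 7: 2·7 + 5 = 19; next = 18

ω·2 + 5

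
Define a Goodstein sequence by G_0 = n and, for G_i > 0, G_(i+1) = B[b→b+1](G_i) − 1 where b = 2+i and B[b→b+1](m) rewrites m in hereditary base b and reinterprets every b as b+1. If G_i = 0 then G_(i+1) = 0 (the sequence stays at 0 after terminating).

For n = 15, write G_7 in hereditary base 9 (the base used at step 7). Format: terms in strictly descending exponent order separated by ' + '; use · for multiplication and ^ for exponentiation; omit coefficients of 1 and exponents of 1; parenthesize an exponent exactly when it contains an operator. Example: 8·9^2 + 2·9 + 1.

15 —HB2→ 2^(2 + 1) + 2^2 + 2 + 1 —bump→ 3^(3 + 1) + 3^3 + 3 + 1 = 112 —(−1)→ 111
111 —HB3→ 3^(3 + 1) + 3^3 + 3 —bump→ 4^(4 + 1) + 4^4 + 4 = 1284 —(−1)→ 1283
1283 —HB4→ 4^(4 + 1) + 4^4 + 3 —bump→ 5^(5 + 1) + 5^5 + 3 = 18753 —(−1)→ 18752
18752 —HB5→ 5^(5 + 1) + 5^5 + 2 —bump→ 6^(6 + 1) + 6^6 + 2 = 326594 —(−1)→ 326593
326593 —HB6→ 6^(6 + 1) + 6^6 + 1 —bump→ 7^(7 + 1) + 7^7 + 1 = 6588345 —(−1)→ 6588344
6588344 —HB7→ 7^(7 + 1) + 7^7 —bump→ 8^(8 + 1) + 8^8 = 150994944 —(−1)→ 150994943
150994943 —HB8→ 8^(8 + 1) + 7·8^7 + 7·8^6 + 7·8^5 + 7·8^4 + 7·8^3 + 7·8^2 + 7·8 + 7 —bump→ 9^(9 + 1) + 7·9^7 + 7·9^6 + 7·9^5 + 7·9^4 + 7·9^3 + 7·9^2 + 7·9 + 7 = 3524450281 —(−1)→ 3524450280

9^(9 + 1) + 7·9^7 + 7·9^6 + 7·9^5 + 7·9^4 + 7·9^3 + 7·9^2 + 7·9 + 6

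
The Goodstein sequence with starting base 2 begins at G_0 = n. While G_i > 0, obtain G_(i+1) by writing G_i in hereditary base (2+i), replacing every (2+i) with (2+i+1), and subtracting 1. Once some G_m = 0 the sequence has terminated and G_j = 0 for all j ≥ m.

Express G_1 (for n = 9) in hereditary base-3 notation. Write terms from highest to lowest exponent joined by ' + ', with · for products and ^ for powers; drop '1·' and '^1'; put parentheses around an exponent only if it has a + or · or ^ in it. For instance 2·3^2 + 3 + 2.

9 —HB2→ 2^(2 + 1) + 1 —bump→ 3^(3 + 1) + 1 = 82 —(−1)→ 81
81 —HB3→ 3^(3 + 1) —bump→ 4^(4 + 1) = 1024 —(−1)→ 1023

3^(3 + 1)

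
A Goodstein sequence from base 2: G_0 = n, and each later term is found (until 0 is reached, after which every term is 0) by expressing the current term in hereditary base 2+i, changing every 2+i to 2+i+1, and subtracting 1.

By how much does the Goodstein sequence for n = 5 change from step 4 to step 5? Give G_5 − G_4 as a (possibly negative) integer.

5 —HB2→ 2^2 + 1 —bump→ 3^3 + 1 = 28 —(−1)→ 27
27 —HB3→ 3^3 —bump→ 4^4 = 256 —(−1)→ 255
255 —HB4→ 3·4^3 + 3·4^2 + 3·4 + 3 —bump→ 3·5^3 + 3·5^2 + 3·5 + 3 = 468 —(−1)→ 467
467 —HB5→ 3·5^3 + 3·5^2 + 3·5 + 2 —bump→ 3·6^3 + 3·6^2 + 3·6 + 2 = 776 —(−1)→ 775
775 —HB6→ 3·6^3 + 3·6^2 + 3·6 + 1 —bump→ 3·7^3 + 3·7^2 + 3·7 + 1 = 1198 —(−1)→ 1197

422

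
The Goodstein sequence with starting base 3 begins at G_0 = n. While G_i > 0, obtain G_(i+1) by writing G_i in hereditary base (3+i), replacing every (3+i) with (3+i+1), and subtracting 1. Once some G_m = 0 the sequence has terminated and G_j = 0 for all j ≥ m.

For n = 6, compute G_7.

G_0=6  [base 3] 2·3  →[3↦4]→  2·4 = 8  −1 ⇒ G_1=7
G_1=7  [base 4] 4 + 3  →[4↦5]→  5 + 3 = 8  −1 ⇒ G_2=7
G_2=7  [base 5] 5 + 2  →[5↦6]→  6 + 2 = 8  −1 ⇒ G_3=7
G_3=7  [base 6] 6 + 1  →[6↦7]→  7 + 1 = 8  −1 ⇒ G_4=7
G_4=7  [base 7] 7  →[7↦8]→  8 = 8  −1 ⇒ G_5=7
G_5=7  [base 8] 7  →[8↦9]→  7 = 7  −1 ⇒ G_6=6
G_6=6  [base 9] 6  →[9↦10]→  6 = 6  −1 ⇒ G_7=5
G_7=5  [base 10] 5  →[10↦11]→  5 = 5  −1 ⇒ G_8=4

5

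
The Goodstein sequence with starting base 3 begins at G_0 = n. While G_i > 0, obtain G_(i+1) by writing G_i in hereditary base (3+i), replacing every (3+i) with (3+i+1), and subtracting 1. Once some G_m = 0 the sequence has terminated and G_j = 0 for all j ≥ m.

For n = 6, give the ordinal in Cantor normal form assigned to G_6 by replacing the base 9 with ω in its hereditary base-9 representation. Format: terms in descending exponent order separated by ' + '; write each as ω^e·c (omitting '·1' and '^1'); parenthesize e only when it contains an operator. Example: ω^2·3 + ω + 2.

6

i=0: 6 = 2·3 (b=3); 3→4: 2·4 = 8; 8−1 = 7
i=1: 7 = 4 + 3 (b=4); 4→5: 5 + 3 = 8; 8−1 = 7
i=2: 7 = 5 + 2 (b=5); 5→6: 6 + 2 = 8; 8−1 = 7
i=3: 7 = 6 + 1 (b=6); 6→7: 7 + 1 = 8; 8−1 = 7
i=4: 7 = 7 (b=7); 7→8: 8 = 8; 8−1 = 7
i=5: 7 = 7 (b=8); 8→9: 7 = 7; 7−1 = 6
i=6: 6 = 6 (b=9); 9→10: 6 = 6; 6−1 = 5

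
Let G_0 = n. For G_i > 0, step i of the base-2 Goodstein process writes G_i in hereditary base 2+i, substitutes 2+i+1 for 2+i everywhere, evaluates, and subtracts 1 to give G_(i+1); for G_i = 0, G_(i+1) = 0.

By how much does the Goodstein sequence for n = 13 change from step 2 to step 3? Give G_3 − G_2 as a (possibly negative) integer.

i=0: 13 = 2^(2 + 1) + 2^2 + 1 (b=2); 2→3: 3^(3 + 1) + 3^3 + 1 = 109; 109−1 = 108
i=1: 108 = 3^(3 + 1) + 3^3 (b=3); 3→4: 4^(4 + 1) + 4^4 = 1280; 1280−1 = 1279
i=2: 1279 = 4^(4 + 1) + 3·4^3 + 3·4^2 + 3·4 + 3 (b=4); 4→5: 5^(5 + 1) + 3·5^3 + 3·5^2 + 3·5 + 3 = 16093; 16093−1 = 16092

14813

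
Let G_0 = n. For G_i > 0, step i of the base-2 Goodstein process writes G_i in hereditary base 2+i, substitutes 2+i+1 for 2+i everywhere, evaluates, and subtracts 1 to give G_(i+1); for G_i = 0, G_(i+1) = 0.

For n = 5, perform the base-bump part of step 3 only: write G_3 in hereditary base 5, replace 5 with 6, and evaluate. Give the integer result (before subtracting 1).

776

G_0 = 5. HB_2(5) = 2^2 + 1. Bump = 28. G_1 = 27.
G_1 = 27. HB_3(27) = 3^3. Bump = 256. G_2 = 255.
G_2 = 255. HB_4(255) = 3·4^3 + 3·4^2 + 3·4 + 3. Bump = 468. G_3 = 467.
G_3 = 467. HB_5(467) = 3·5^3 + 3·5^2 + 3·5 + 2. Bump = 776. G_4 = 775.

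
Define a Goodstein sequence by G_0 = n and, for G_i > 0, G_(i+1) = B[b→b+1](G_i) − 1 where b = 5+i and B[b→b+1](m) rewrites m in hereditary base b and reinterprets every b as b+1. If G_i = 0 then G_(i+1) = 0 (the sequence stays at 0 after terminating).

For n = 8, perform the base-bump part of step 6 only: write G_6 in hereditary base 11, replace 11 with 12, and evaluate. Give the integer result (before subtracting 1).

6

8 —HB5→ 5 + 3 —bump→ 6 + 3 = 9 —(−1)→ 8
8 —HB6→ 6 + 2 —bump→ 7 + 2 = 9 —(−1)→ 8
8 —HB7→ 7 + 1 —bump→ 8 + 1 = 9 —(−1)→ 8
8 —HB8→ 8 —bump→ 9 = 9 —(−1)→ 8
8 —HB9→ 8 —bump→ 8 = 8 —(−1)→ 7
7 —HB10→ 7 —bump→ 7 = 7 —(−1)→ 6
6 —HB11→ 6 —bump→ 6 = 6 —(−1)→ 5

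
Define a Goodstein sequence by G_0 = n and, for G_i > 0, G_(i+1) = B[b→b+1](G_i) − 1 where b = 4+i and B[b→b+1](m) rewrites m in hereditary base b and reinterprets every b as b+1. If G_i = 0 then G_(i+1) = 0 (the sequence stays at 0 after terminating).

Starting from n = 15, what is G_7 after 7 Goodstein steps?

i=0: 15 = 3·4 + 3 (b=4); 4→5: 3·5 + 3 = 18; 18−1 = 17
i=1: 17 = 3·5 + 2 (b=5); 5→6: 3·6 + 2 = 20; 20−1 = 19
i=2: 19 = 3·6 + 1 (b=6); 6→7: 3·7 + 1 = 22; 22−1 = 21
i=3: 21 = 3·7 (b=7); 7→8: 3·8 = 24; 24−1 = 23
i=4: 23 = 2·8 + 7 (b=8); 8→9: 2·9 + 7 = 25; 25−1 = 24
i=5: 24 = 2·9 + 6 (b=9); 9→10: 2·10 + 6 = 26; 26−1 = 25
i=6: 25 = 2·10 + 5 (b=10); 10→11: 2·11 + 5 = 27; 27−1 = 26

26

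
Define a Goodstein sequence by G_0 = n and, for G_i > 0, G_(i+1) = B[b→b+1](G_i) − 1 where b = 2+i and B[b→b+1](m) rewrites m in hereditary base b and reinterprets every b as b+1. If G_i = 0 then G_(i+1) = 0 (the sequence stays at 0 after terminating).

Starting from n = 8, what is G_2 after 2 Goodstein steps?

553

base 2: 8 = 2^(2 + 1); at 3: 3^(3 + 1) = 81; next = 80
base 3: 80 = 2·3^3 + 2·3^2 + 2·3 + 2; at 4: 2·4^4 + 2·4^2 + 2·4 + 2 = 554; next = 553
base 4: 553 = 2·4^4 + 2·4^2 + 2·4 + 1; at 5: 2·5^5 + 2·5^2 + 2·5 + 1 = 6311; next = 6310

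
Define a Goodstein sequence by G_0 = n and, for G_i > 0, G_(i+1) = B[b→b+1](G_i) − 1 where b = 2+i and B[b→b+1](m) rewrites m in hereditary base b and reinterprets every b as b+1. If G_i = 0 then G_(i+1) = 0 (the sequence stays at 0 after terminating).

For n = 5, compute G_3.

467

G_0=5  [base 2] 2^2 + 1  →[2↦3]→  3^3 + 1 = 28  −1 ⇒ G_1=27
G_1=27  [base 3] 3^3  →[3↦4]→  4^4 = 256  −1 ⇒ G_2=255
G_2=255  [base 4] 3·4^3 + 3·4^2 + 3·4 + 3  →[4↦5]→  3·5^3 + 3·5^2 + 3·5 + 3 = 468  −1 ⇒ G_3=467
G_3=467  [base 5] 3·5^3 + 3·5^2 + 3·5 + 2  →[5↦6]→  3·6^3 + 3·6^2 + 3·6 + 2 = 776  −1 ⇒ G_4=775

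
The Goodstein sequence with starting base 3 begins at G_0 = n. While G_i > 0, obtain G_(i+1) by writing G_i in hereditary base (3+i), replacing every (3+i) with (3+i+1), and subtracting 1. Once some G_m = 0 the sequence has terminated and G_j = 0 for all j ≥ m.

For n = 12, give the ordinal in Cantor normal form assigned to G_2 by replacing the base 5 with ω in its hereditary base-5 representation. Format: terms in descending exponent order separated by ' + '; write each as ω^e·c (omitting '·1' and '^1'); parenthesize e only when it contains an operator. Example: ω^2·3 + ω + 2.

ω^2 + 2

G_0 = 12. HB_3(12) = 3^2 + 3. Bump = 20. G_1 = 19.
G_1 = 19. HB_4(19) = 4^2 + 3. Bump = 28. G_2 = 27.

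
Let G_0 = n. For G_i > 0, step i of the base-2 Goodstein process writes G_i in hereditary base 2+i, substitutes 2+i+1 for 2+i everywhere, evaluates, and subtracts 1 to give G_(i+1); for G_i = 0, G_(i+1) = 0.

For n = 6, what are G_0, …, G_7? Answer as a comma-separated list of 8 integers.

6, 29, 257, 3125, 46655, 98039, 187243, 332147

step 0: 6 = 2^2 + 2; sub 3 for 2: 3^3 + 3; = 30; G_1 = 30−1 = 29
step 1: 29 = 3^3 + 2; sub 4 for 3: 4^4 + 2; = 258; G_2 = 258−1 = 257
step 2: 257 = 4^4 + 1; sub 5 for 4: 5^5 + 1; = 3126; G_3 = 3126−1 = 3125
step 3: 3125 = 5^5; sub 6 for 5: 6^6; = 46656; G_4 = 46656−1 = 46655
step 4: 46655 = 5·6^5 + 5·6^4 + 5·6^3 + 5·6^2 + 5·6 + 5; sub 7 for 6: 5·7^5 + 5·7^4 + 5·7^3 + 5·7^2 + 5·7 + 5; = 98040; G_5 = 98040−1 = 98039
step 5: 98039 = 5·7^5 + 5·7^4 + 5·7^3 + 5·7^2 + 5·7 + 4; sub 8 for 7: 5·8^5 + 5·8^4 + 5·8^3 + 5·8^2 + 5·8 + 4; = 187244; G_6 = 187244−1 = 187243
step 6: 187243 = 5·8^5 + 5·8^4 + 5·8^3 + 5·8^2 + 5·8 + 3; sub 9 for 8: 5·9^5 + 5·9^4 + 5·9^3 + 5·9^2 + 5·9 + 3; = 332148; G_7 = 332148−1 = 332147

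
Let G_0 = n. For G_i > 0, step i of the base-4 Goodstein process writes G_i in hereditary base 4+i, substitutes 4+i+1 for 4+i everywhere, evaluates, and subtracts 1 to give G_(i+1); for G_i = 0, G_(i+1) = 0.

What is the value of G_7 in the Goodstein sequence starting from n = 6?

i=0: 6 = 4 + 2 (b=4); 4→5: 5 + 2 = 7; 7−1 = 6
i=1: 6 = 5 + 1 (b=5); 5→6: 6 + 1 = 7; 7−1 = 6
i=2: 6 = 6 (b=6); 6→7: 7 = 7; 7−1 = 6
i=3: 6 = 6 (b=7); 7→8: 6 = 6; 6−1 = 5
i=4: 5 = 5 (b=8); 8→9: 5 = 5; 5−1 = 4
i=5: 4 = 4 (b=9); 9→10: 4 = 4; 4−1 = 3
i=6: 3 = 3 (b=10); 10→11: 3 = 3; 3−1 = 2

2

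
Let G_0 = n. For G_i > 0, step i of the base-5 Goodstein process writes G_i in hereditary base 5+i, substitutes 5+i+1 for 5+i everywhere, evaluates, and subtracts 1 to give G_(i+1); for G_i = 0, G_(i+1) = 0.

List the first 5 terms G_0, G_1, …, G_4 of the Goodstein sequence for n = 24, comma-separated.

24, 27, 30, 33, 36

step 0: 24 = 4·5 + 4; sub 6 for 5: 4·6 + 4; = 28; G_1 = 28−1 = 27
step 1: 27 = 4·6 + 3; sub 7 for 6: 4·7 + 3; = 31; G_2 = 31−1 = 30
step 2: 30 = 4·7 + 2; sub 8 for 7: 4·8 + 2; = 34; G_3 = 34−1 = 33
step 3: 33 = 4·8 + 1; sub 9 for 8: 4·9 + 1; = 37; G_4 = 37−1 = 36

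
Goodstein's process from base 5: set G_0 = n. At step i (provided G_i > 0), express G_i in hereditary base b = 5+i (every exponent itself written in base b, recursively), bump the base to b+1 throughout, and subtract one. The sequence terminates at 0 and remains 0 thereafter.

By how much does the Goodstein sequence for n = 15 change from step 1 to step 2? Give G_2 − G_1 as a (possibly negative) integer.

1

[0] 15 ≡ 3·5 (base 5). Lift 6: 18. −1: 17.
[1] 17 ≡ 2·6 + 5 (base 6). Lift 7: 19. −1: 18.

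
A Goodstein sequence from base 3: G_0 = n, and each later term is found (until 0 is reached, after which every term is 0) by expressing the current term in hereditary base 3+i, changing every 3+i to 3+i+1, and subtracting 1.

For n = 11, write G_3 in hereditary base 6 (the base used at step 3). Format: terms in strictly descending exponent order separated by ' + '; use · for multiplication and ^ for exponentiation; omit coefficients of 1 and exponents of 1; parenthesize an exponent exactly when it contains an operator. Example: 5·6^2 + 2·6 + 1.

G_0=11  [base 3] 3^2 + 2  →[3↦4]→  4^2 + 2 = 18  −1 ⇒ G_1=17
G_1=17  [base 4] 4^2 + 1  →[4↦5]→  5^2 + 1 = 26  −1 ⇒ G_2=25
G_2=25  [base 5] 5^2  →[5↦6]→  6^2 = 36  −1 ⇒ G_3=35
G_3=35  [base 6] 5·6 + 5  →[6↦7]→  5·7 + 5 = 40  −1 ⇒ G_4=39

5·6 + 5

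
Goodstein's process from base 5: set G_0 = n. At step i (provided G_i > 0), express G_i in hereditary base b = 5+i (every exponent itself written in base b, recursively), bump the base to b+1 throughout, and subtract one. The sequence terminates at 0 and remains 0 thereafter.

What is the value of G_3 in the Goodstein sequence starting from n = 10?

10 —HB5→ 2·5 —bump→ 2·6 = 12 —(−1)→ 11
11 —HB6→ 6 + 5 —bump→ 7 + 5 = 12 —(−1)→ 11
11 —HB7→ 7 + 4 —bump→ 8 + 4 = 12 —(−1)→ 11

11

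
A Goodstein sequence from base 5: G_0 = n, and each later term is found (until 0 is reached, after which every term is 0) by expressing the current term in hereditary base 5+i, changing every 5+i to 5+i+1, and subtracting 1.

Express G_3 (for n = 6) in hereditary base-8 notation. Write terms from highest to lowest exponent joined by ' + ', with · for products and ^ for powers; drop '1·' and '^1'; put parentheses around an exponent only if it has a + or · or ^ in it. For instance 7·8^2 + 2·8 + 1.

5

(0) 6|_5 = 5 + 1 ↦ 6 + 1|_6 = 7 ⇒ 6
(1) 6|_6 = 6 ↦ 7|_7 = 7 ⇒ 6
(2) 6|_7 = 6 ↦ 6|_8 = 6 ⇒ 5
(3) 5|_8 = 5 ↦ 5|_9 = 5 ⇒ 4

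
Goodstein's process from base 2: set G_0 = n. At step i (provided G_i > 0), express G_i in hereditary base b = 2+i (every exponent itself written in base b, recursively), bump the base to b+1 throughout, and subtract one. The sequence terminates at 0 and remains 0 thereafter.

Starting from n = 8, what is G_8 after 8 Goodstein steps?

20000000211

step 0: 8 = 2^(2 + 1); sub 3 for 2: 3^(3 + 1); = 81; G_1 = 81−1 = 80
step 1: 80 = 2·3^3 + 2·3^2 + 2·3 + 2; sub 4 for 3: 2·4^4 + 2·4^2 + 2·4 + 2; = 554; G_2 = 554−1 = 553
step 2: 553 = 2·4^4 + 2·4^2 + 2·4 + 1; sub 5 for 4: 2·5^5 + 2·5^2 + 2·5 + 1; = 6311; G_3 = 6311−1 = 6310
step 3: 6310 = 2·5^5 + 2·5^2 + 2·5; sub 6 for 5: 2·6^6 + 2·6^2 + 2·6; = 93396; G_4 = 93396−1 = 93395
step 4: 93395 = 2·6^6 + 2·6^2 + 6 + 5; sub 7 for 6: 2·7^7 + 2·7^2 + 7 + 5; = 1647196; G_5 = 1647196−1 = 1647195
step 5: 1647195 = 2·7^7 + 2·7^2 + 7 + 4; sub 8 for 7: 2·8^8 + 2·8^2 + 8 + 4; = 33554572; G_6 = 33554572−1 = 33554571
step 6: 33554571 = 2·8^8 + 2·8^2 + 8 + 3; sub 9 for 8: 2·9^9 + 2·9^2 + 9 + 3; = 774841152; G_7 = 774841152−1 = 774841151
step 7: 774841151 = 2·9^9 + 2·9^2 + 9 + 2; sub 10 for 9: 2·10^10 + 2·10^2 + 10 + 2; = 20000000212; G_8 = 20000000212−1 = 20000000211
step 8: 20000000211 = 2·10^10 + 2·10^2 + 10 + 1; sub 11 for 10: 2·11^11 + 2·11^2 + 11 + 1; = 570623341476; G_9 = 570623341476−1 = 570623341475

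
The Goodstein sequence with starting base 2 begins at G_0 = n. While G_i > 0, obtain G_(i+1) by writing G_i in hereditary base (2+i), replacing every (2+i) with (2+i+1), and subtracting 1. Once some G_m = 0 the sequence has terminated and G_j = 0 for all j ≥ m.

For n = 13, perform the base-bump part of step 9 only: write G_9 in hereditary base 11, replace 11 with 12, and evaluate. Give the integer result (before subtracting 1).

G_0 = 13. HB_2(13) = 2^(2 + 1) + 2^2 + 1. Bump = 109. G_1 = 108.
G_1 = 108. HB_3(108) = 3^(3 + 1) + 3^3. Bump = 1280. G_2 = 1279.
G_2 = 1279. HB_4(1279) = 4^(4 + 1) + 3·4^3 + 3·4^2 + 3·4 + 3. Bump = 16093. G_3 = 16092.
G_3 = 16092. HB_5(16092) = 5^(5 + 1) + 3·5^3 + 3·5^2 + 3·5 + 2. Bump = 280712. G_4 = 280711.
G_4 = 280711. HB_6(280711) = 6^(6 + 1) + 3·6^3 + 3·6^2 + 3·6 + 1. Bump = 5765999. G_5 = 5765998.
G_5 = 5765998. HB_7(5765998) = 7^(7 + 1) + 3·7^3 + 3·7^2 + 3·7. Bump = 134219480. G_6 = 134219479.
G_6 = 134219479. HB_8(134219479) = 8^(8 + 1) + 3·8^3 + 3·8^2 + 2·8 + 7. Bump = 3486786856. G_7 = 3486786855.
G_7 = 3486786855. HB_9(3486786855) = 9^(9 + 1) + 3·9^3 + 3·9^2 + 2·9 + 6. Bump = 100000003326. G_8 = 100000003325.
G_8 = 100000003325. HB_10(100000003325) = 10^(10 + 1) + 3·10^3 + 3·10^2 + 2·10 + 5. Bump = 3138428381104. G_9 = 3138428381103.

106993205384716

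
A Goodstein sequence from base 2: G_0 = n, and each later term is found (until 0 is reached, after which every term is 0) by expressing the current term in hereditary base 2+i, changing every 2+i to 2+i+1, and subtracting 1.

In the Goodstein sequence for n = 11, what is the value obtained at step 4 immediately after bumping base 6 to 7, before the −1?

5764802

G_0 = 11. HB_2(11) = 2^(2 + 1) + 2 + 1. Bump = 85. G_1 = 84.
G_1 = 84. HB_3(84) = 3^(3 + 1) + 3. Bump = 1028. G_2 = 1027.
G_2 = 1027. HB_4(1027) = 4^(4 + 1) + 3. Bump = 15628. G_3 = 15627.
G_3 = 15627. HB_5(15627) = 5^(5 + 1) + 2. Bump = 279938. G_4 = 279937.
G_4 = 279937. HB_6(279937) = 6^(6 + 1) + 1. Bump = 5764802. G_5 = 5764801.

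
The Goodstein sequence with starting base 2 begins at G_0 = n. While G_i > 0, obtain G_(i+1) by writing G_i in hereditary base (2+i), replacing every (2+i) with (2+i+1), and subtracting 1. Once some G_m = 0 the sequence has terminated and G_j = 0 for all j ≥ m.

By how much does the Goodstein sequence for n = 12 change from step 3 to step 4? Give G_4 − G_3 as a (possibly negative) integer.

264334

12 —HB2→ 2^(2 + 1) + 2^2 —bump→ 3^(3 + 1) + 3^3 = 108 —(−1)→ 107
107 —HB3→ 3^(3 + 1) + 2·3^2 + 2·3 + 2 —bump→ 4^(4 + 1) + 2·4^2 + 2·4 + 2 = 1066 —(−1)→ 1065
1065 —HB4→ 4^(4 + 1) + 2·4^2 + 2·4 + 1 —bump→ 5^(5 + 1) + 2·5^2 + 2·5 + 1 = 15686 —(−1)→ 15685
15685 —HB5→ 5^(5 + 1) + 2·5^2 + 2·5 —bump→ 6^(6 + 1) + 2·6^2 + 2·6 = 280020 —(−1)→ 280019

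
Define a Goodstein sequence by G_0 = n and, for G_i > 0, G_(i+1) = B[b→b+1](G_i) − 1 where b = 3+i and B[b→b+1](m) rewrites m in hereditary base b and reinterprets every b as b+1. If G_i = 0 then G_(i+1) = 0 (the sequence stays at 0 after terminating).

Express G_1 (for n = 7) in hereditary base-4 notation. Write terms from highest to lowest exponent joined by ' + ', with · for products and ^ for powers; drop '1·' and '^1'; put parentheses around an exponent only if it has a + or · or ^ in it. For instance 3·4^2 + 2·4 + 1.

2·4

[0] 7 ≡ 2·3 + 1 (base 3). Lift 4: 9. −1: 8.
[1] 8 ≡ 2·4 (base 4). Lift 5: 10. −1: 9.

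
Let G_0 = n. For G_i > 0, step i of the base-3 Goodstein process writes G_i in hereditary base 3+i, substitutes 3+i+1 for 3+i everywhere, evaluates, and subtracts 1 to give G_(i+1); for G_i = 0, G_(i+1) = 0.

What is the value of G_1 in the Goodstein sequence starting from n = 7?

8

i=0: 7 = 2·3 + 1 (b=3); 3→4: 2·4 + 1 = 9; 9−1 = 8
i=1: 8 = 2·4 (b=4); 4→5: 2·5 = 10; 10−1 = 9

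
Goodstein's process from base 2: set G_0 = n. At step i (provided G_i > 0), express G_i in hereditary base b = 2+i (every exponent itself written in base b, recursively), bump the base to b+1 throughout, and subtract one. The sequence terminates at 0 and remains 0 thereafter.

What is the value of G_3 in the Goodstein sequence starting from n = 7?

3127

G_0=7  [base 2] 2^2 + 2 + 1  →[2↦3]→  3^3 + 3 + 1 = 31  −1 ⇒ G_1=30
G_1=30  [base 3] 3^3 + 3  →[3↦4]→  4^4 + 4 = 260  −1 ⇒ G_2=259
G_2=259  [base 4] 4^4 + 3  →[4↦5]→  5^5 + 3 = 3128  −1 ⇒ G_3=3127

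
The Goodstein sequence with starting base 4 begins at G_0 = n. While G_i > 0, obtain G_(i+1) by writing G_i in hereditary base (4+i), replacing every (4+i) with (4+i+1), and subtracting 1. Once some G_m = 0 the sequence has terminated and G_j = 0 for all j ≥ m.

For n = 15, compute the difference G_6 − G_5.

1

i=0: 15 = 3·4 + 3 (b=4); 4→5: 3·5 + 3 = 18; 18−1 = 17
i=1: 17 = 3·5 + 2 (b=5); 5→6: 3·6 + 2 = 20; 20−1 = 19
i=2: 19 = 3·6 + 1 (b=6); 6→7: 3·7 + 1 = 22; 22−1 = 21
i=3: 21 = 3·7 (b=7); 7→8: 3·8 = 24; 24−1 = 23
i=4: 23 = 2·8 + 7 (b=8); 8→9: 2·9 + 7 = 25; 25−1 = 24
i=5: 24 = 2·9 + 6 (b=9); 9→10: 2·10 + 6 = 26; 26−1 = 25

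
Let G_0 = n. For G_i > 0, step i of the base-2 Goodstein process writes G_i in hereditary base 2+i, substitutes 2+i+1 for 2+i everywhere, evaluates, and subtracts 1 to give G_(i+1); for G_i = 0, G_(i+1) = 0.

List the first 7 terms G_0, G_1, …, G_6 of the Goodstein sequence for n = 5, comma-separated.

base 2: 5 = 2^2 + 1; at 3: 3^3 + 1 = 28; next = 27
base 3: 27 = 3^3; at 4: 4^4 = 256; next = 255
base 4: 255 = 3·4^3 + 3·4^2 + 3·4 + 3; at 5: 3·5^3 + 3·5^2 + 3·5 + 3 = 468; next = 467
base 5: 467 = 3·5^3 + 3·5^2 + 3·5 + 2; at 6: 3·6^3 + 3·6^2 + 3·6 + 2 = 776; next = 775
base 6: 775 = 3·6^3 + 3·6^2 + 3·6 + 1; at 7: 3·7^3 + 3·7^2 + 3·7 + 1 = 1198; next = 1197
base 7: 1197 = 3·7^3 + 3·7^2 + 3·7; at 8: 3·8^3 + 3·8^2 + 3·8 = 1752; next = 1751

5, 27, 255, 467, 775, 1197, 1751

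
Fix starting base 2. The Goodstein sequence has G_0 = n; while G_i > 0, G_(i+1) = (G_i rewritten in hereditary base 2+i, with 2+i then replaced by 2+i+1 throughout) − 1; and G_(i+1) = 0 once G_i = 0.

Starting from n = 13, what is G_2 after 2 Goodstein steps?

[0] 13 ≡ 2^(2 + 1) + 2^2 + 1 (base 2). Lift 3: 109. −1: 108.
[1] 108 ≡ 3^(3 + 1) + 3^3 (base 3). Lift 4: 1280. −1: 1279.
[2] 1279 ≡ 4^(4 + 1) + 3·4^3 + 3·4^2 + 3·4 + 3 (base 4). Lift 5: 16093. −1: 16092.

1279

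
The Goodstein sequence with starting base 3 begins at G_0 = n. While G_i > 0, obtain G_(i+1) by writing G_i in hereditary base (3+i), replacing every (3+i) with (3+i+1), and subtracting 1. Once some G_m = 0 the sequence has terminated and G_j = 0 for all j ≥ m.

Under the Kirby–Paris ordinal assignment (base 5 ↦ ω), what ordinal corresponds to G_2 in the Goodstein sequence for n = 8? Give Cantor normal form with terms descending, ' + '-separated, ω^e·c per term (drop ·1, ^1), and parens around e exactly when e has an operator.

ω·2

step 0: 8 = 2·3 + 2; sub 4 for 3: 2·4 + 2; = 10; G_1 = 10−1 = 9
step 1: 9 = 2·4 + 1; sub 5 for 4: 2·5 + 1; = 11; G_2 = 11−1 = 10
step 2: 10 = 2·5; sub 6 for 5: 2·6; = 12; G_3 = 12−1 = 11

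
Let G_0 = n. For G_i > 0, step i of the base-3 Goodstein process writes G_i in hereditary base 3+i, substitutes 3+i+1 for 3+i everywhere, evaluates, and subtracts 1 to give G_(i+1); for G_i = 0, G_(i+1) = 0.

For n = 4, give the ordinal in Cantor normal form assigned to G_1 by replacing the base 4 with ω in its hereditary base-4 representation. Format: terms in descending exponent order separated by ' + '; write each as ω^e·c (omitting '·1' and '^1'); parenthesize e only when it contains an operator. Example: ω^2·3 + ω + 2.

4 —HB3→ 3 + 1 —bump→ 4 + 1 = 5 —(−1)→ 4
4 —HB4→ 4 —bump→ 5 = 5 —(−1)→ 4

ω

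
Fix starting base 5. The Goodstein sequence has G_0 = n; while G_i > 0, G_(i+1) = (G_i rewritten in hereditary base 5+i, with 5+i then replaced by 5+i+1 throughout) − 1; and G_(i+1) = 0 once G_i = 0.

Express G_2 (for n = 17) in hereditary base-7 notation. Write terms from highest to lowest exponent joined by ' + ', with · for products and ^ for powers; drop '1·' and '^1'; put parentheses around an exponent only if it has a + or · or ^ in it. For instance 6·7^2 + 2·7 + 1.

step 0: 17 = 3·5 + 2; sub 6 for 5: 3·6 + 2; = 20; G_1 = 20−1 = 19
step 1: 19 = 3·6 + 1; sub 7 for 6: 3·7 + 1; = 22; G_2 = 22−1 = 21
step 2: 21 = 3·7; sub 8 for 7: 3·8; = 24; G_3 = 24−1 = 23

3·7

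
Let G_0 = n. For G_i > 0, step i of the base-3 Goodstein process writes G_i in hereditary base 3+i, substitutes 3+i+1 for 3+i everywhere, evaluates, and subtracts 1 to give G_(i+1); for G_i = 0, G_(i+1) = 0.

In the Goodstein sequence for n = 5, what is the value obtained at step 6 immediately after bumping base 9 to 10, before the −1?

2

G_0 = 5. HB_3(5) = 3 + 2. Bump = 6. G_1 = 5.
G_1 = 5. HB_4(5) = 4 + 1. Bump = 6. G_2 = 5.
G_2 = 5. HB_5(5) = 5. Bump = 6. G_3 = 5.
G_3 = 5. HB_6(5) = 5. Bump = 5. G_4 = 4.
G_4 = 4. HB_7(4) = 4. Bump = 4. G_5 = 3.
G_5 = 3. HB_8(3) = 3. Bump = 3. G_6 = 2.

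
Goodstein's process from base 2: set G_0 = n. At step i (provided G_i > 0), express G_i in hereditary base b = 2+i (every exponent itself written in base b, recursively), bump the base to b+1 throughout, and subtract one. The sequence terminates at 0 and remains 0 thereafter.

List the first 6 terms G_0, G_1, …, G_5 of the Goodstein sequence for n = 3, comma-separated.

[0] 3 ≡ 2 + 1 (base 2). Lift 3: 4. −1: 3.
[1] 3 ≡ 3 (base 3). Lift 4: 4. −1: 3.
[2] 3 ≡ 3 (base 4). Lift 5: 3. −1: 2.
[3] 2 ≡ 2 (base 5). Lift 6: 2. −1: 1.
[4] 1 ≡ 1 (base 6). Lift 7: 1. −1: 0.

3, 3, 3, 2, 1, 0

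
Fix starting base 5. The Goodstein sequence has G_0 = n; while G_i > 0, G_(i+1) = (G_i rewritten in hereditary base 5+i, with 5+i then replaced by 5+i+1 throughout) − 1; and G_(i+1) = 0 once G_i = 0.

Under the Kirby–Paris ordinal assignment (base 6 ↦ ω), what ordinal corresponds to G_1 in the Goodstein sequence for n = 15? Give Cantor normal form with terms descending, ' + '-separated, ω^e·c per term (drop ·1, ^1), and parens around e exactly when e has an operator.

ω·2 + 5

G_0 = 15. HB_5(15) = 3·5. Bump = 18. G_1 = 17.
G_1 = 17. HB_6(17) = 2·6 + 5. Bump = 19. G_2 = 18.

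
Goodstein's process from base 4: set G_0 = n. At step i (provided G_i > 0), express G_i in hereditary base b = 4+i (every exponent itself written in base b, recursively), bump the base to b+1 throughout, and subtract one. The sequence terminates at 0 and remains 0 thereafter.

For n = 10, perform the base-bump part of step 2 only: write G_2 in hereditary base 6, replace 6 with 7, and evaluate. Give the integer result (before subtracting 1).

i=0: 10 = 2·4 + 2 (b=4); 4→5: 2·5 + 2 = 12; 12−1 = 11
i=1: 11 = 2·5 + 1 (b=5); 5→6: 2·6 + 1 = 13; 13−1 = 12
i=2: 12 = 2·6 (b=6); 6→7: 2·7 = 14; 14−1 = 13

14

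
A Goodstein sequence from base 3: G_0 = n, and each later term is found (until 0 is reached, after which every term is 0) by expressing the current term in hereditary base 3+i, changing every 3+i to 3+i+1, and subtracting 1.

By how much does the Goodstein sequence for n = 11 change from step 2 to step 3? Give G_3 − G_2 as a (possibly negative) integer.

10

G_0=11  [base 3] 3^2 + 2  →[3↦4]→  4^2 + 2 = 18  −1 ⇒ G_1=17
G_1=17  [base 4] 4^2 + 1  →[4↦5]→  5^2 + 1 = 26  −1 ⇒ G_2=25
G_2=25  [base 5] 5^2  →[5↦6]→  6^2 = 36  −1 ⇒ G_3=35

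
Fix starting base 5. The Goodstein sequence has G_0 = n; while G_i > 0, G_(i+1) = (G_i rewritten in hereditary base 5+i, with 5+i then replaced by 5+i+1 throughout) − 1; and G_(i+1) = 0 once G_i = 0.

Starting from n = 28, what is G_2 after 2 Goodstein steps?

base 5: 28 = 5^2 + 3; at 6: 6^2 + 3 = 39; next = 38
base 6: 38 = 6^2 + 2; at 7: 7^2 + 2 = 51; next = 50
base 7: 50 = 7^2 + 1; at 8: 8^2 + 1 = 65; next = 64

50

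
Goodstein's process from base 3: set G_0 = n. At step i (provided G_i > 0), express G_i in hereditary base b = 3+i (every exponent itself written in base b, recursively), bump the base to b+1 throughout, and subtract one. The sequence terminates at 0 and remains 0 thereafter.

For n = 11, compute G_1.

step 0: 11 = 3^2 + 2; sub 4 for 3: 4^2 + 2; = 18; G_1 = 18−1 = 17
step 1: 17 = 4^2 + 1; sub 5 for 4: 5^2 + 1; = 26; G_2 = 26−1 = 25

17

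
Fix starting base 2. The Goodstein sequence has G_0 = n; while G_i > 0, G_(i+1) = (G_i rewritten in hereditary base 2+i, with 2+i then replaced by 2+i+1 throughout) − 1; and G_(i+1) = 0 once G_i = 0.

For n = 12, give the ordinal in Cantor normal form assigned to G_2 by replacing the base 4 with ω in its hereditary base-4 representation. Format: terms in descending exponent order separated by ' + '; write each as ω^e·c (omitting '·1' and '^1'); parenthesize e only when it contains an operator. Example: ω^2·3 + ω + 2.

ω^(ω + 1) + ω^2·2 + ω·2 + 1

12 —HB2→ 2^(2 + 1) + 2^2 —bump→ 3^(3 + 1) + 3^3 = 108 —(−1)→ 107
107 —HB3→ 3^(3 + 1) + 2·3^2 + 2·3 + 2 —bump→ 4^(4 + 1) + 2·4^2 + 2·4 + 2 = 1066 —(−1)→ 1065
1065 —HB4→ 4^(4 + 1) + 2·4^2 + 2·4 + 1 —bump→ 5^(5 + 1) + 2·5^2 + 2·5 + 1 = 15686 —(−1)→ 15685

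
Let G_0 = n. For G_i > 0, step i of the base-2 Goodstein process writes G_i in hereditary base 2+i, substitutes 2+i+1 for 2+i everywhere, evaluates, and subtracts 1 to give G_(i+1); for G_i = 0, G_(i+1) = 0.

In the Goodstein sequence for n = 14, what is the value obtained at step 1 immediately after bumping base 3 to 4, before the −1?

base 2: 14 = 2^(2 + 1) + 2^2 + 2; at 3: 3^(3 + 1) + 3^3 + 3 = 111; next = 110
base 3: 110 = 3^(3 + 1) + 3^3 + 2; at 4: 4^(4 + 1) + 4^4 + 2 = 1282; next = 1281

1282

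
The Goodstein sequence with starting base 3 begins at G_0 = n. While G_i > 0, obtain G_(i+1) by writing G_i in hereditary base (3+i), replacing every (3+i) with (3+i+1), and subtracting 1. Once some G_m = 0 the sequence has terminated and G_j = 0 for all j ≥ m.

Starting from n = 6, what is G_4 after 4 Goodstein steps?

7

[0] 6 ≡ 2·3 (base 3). Lift 4: 8. −1: 7.
[1] 7 ≡ 4 + 3 (base 4). Lift 5: 8. −1: 7.
[2] 7 ≡ 5 + 2 (base 5). Lift 6: 8. −1: 7.
[3] 7 ≡ 6 + 1 (base 6). Lift 7: 8. −1: 7.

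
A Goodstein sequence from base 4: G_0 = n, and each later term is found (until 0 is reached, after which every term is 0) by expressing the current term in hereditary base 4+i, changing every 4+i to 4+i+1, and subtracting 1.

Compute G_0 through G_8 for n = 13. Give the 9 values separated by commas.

i=0: 13 = 3·4 + 1 (b=4); 4→5: 3·5 + 1 = 16; 16−1 = 15
i=1: 15 = 3·5 (b=5); 5→6: 3·6 = 18; 18−1 = 17
i=2: 17 = 2·6 + 5 (b=6); 6→7: 2·7 + 5 = 19; 19−1 = 18
i=3: 18 = 2·7 + 4 (b=7); 7→8: 2·8 + 4 = 20; 20−1 = 19
i=4: 19 = 2·8 + 3 (b=8); 8→9: 2·9 + 3 = 21; 21−1 = 20
i=5: 20 = 2·9 + 2 (b=9); 9→10: 2·10 + 2 = 22; 22−1 = 21
i=6: 21 = 2·10 + 1 (b=10); 10→11: 2·11 + 1 = 23; 23−1 = 22
i=7: 22 = 2·11 (b=11); 11→12: 2·12 = 24; 24−1 = 23

13, 15, 17, 18, 19, 20, 21, 22, 23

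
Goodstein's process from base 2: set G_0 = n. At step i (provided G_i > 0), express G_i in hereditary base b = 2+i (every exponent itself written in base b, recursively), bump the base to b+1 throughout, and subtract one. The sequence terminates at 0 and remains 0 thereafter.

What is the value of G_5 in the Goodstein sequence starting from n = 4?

[0] 4 ≡ 2^2 (base 2). Lift 3: 27. −1: 26.
[1] 26 ≡ 2·3^2 + 2·3 + 2 (base 3). Lift 4: 42. −1: 41.
[2] 41 ≡ 2·4^2 + 2·4 + 1 (base 4). Lift 5: 61. −1: 60.
[3] 60 ≡ 2·5^2 + 2·5 (base 5). Lift 6: 84. −1: 83.
[4] 83 ≡ 2·6^2 + 6 + 5 (base 6). Lift 7: 110. −1: 109.
[5] 109 ≡ 2·7^2 + 7 + 4 (base 7). Lift 8: 140. −1: 139.

109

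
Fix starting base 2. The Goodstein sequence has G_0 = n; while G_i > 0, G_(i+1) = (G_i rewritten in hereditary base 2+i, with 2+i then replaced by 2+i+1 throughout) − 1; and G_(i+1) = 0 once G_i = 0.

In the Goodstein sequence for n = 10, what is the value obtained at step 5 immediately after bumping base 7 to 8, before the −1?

base 2: 10 = 2^(2 + 1) + 2; at 3: 3^(3 + 1) + 3 = 84; next = 83
base 3: 83 = 3^(3 + 1) + 2; at 4: 4^(4 + 1) + 2 = 1026; next = 1025
base 4: 1025 = 4^(4 + 1) + 1; at 5: 5^(5 + 1) + 1 = 15626; next = 15625
base 5: 15625 = 5^(5 + 1); at 6: 6^(6 + 1) = 279936; next = 279935
base 6: 279935 = 5·6^6 + 5·6^5 + 5·6^4 + 5·6^3 + 5·6^2 + 5·6 + 5; at 7: 5·7^7 + 5·7^5 + 5·7^4 + 5·7^3 + 5·7^2 + 5·7 + 5 = 4215755; next = 4215754
base 7: 4215754 = 5·7^7 + 5·7^5 + 5·7^4 + 5·7^3 + 5·7^2 + 5·7 + 4; at 8: 5·8^8 + 5·8^5 + 5·8^4 + 5·8^3 + 5·8^2 + 5·8 + 4 = 84073324; next = 84073323

84073324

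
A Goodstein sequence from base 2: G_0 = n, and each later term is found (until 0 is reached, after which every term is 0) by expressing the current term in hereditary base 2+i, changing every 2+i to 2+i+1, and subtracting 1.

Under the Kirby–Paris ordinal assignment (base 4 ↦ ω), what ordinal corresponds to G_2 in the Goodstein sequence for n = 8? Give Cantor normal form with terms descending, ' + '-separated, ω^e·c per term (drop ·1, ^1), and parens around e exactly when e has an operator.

i=0: 8 = 2^(2 + 1) (b=2); 2→3: 3^(3 + 1) = 81; 81−1 = 80
i=1: 80 = 2·3^3 + 2·3^2 + 2·3 + 2 (b=3); 3→4: 2·4^4 + 2·4^2 + 2·4 + 2 = 554; 554−1 = 553
i=2: 553 = 2·4^4 + 2·4^2 + 2·4 + 1 (b=4); 4→5: 2·5^5 + 2·5^2 + 2·5 + 1 = 6311; 6311−1 = 6310

ω^ω·2 + ω^2·2 + ω·2 + 1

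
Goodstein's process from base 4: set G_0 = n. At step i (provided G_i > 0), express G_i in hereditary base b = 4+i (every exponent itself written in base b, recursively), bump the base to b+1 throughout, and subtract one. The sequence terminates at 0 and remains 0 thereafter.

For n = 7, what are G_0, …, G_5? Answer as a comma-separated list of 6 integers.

7, 7, 7, 7, 7, 6

G_0 = 7. HB_4(7) = 4 + 3. Bump = 8. G_1 = 7.
G_1 = 7. HB_5(7) = 5 + 2. Bump = 8. G_2 = 7.
G_2 = 7. HB_6(7) = 6 + 1. Bump = 8. G_3 = 7.
G_3 = 7. HB_7(7) = 7. Bump = 8. G_4 = 7.
G_4 = 7. HB_8(7) = 7. Bump = 7. G_5 = 6.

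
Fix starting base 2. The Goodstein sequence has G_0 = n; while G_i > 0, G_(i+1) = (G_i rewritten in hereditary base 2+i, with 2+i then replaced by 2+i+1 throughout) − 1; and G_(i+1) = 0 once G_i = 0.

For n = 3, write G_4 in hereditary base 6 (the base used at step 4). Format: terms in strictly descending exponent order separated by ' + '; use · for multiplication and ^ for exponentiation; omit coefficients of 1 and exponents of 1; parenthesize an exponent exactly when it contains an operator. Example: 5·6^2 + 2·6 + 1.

step 0: 3 = 2 + 1; sub 3 for 2: 3 + 1; = 4; G_1 = 4−1 = 3
step 1: 3 = 3; sub 4 for 3: 4; = 4; G_2 = 4−1 = 3
step 2: 3 = 3; sub 5 for 4: 3; = 3; G_3 = 3−1 = 2
step 3: 2 = 2; sub 6 for 5: 2; = 2; G_4 = 2−1 = 1
step 4: 1 = 1; sub 7 for 6: 1; = 1; G_5 = 1−1 = 0

1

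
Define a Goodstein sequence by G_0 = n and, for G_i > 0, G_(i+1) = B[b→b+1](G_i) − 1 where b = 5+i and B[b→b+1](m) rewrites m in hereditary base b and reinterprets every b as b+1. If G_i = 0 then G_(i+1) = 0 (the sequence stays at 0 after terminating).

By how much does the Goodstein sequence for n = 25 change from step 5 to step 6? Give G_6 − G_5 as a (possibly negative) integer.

4

i=0: 25 = 5^2 (b=5); 5→6: 6^2 = 36; 36−1 = 35
i=1: 35 = 5·6 + 5 (b=6); 6→7: 5·7 + 5 = 40; 40−1 = 39
i=2: 39 = 5·7 + 4 (b=7); 7→8: 5·8 + 4 = 44; 44−1 = 43
i=3: 43 = 5·8 + 3 (b=8); 8→9: 5·9 + 3 = 48; 48−1 = 47
i=4: 47 = 5·9 + 2 (b=9); 9→10: 5·10 + 2 = 52; 52−1 = 51
i=5: 51 = 5·10 + 1 (b=10); 10→11: 5·11 + 1 = 56; 56−1 = 55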